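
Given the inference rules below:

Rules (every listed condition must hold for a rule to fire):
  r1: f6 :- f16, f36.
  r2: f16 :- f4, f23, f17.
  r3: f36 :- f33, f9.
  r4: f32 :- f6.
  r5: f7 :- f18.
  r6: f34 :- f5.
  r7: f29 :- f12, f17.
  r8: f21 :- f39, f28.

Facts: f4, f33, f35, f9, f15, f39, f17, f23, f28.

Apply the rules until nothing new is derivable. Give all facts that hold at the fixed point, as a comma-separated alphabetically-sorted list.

Round 1 fires r2, r3, r8, giving f16, f36, f21.
Round 2 fires r1, giving f6.
Round 3 fires r4, giving f32.

f15, f16, f17, f21, f23, f28, f32, f33, f35, f36, f39, f4, f6, f9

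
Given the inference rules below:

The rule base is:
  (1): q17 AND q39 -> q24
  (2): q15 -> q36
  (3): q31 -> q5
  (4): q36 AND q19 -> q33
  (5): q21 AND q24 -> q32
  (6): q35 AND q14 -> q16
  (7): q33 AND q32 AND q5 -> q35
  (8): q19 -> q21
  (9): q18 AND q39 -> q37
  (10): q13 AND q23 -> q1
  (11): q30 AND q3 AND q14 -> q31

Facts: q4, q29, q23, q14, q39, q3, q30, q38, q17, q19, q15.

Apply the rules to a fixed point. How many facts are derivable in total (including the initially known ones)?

20

[1] (1) [q17 AND q39 -> q24]; (2) [q15 -> q36]; (8) [q19 -> q21]; (11) [q30 AND q3 AND q14 -> q31]. ⇒ new: q24, q36, q21, q31.
[2] (3) [q31 -> q5]; (4) [q36 AND q19 -> q33]; (5) [q21 AND q24 -> q32]. ⇒ new: q5, q33, q32.
[3] (7) [q33 AND q32 AND q5 -> q35]. ⇒ new: q35.
[4] (6) [q35 AND q14 -> q16]. ⇒ new: q16.
Closure: {q14, q15, q16, q17, q19, q21, q23, q24, q29, q3, q30, q31, q32, q33, q35, q36, q38, q39, q4, q5} — 20 facts.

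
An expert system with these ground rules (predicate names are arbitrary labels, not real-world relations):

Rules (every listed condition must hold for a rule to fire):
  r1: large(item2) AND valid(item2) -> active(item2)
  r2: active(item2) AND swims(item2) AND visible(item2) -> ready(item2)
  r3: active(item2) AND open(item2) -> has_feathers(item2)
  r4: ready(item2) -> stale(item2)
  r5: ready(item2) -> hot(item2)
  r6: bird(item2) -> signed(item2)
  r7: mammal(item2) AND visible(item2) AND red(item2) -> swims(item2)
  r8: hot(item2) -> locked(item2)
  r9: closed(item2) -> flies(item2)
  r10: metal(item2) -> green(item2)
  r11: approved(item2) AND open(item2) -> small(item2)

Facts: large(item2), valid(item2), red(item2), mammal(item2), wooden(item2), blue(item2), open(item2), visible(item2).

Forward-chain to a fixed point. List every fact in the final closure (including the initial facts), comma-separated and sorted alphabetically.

Round 1: r1 [large(item2) AND valid(item2) -> active(item2)]; r7 [mammal(item2) AND visible(item2) AND red(item2) -> swims(item2)]. New: active(item2), swims(item2).
Round 2: r2 [active(item2) AND swims(item2) AND visible(item2) -> ready(item2)]; r3 [active(item2) AND open(item2) -> has_feathers(item2)]. New: ready(item2), has_feathers(item2).
Round 3: r4 [ready(item2) -> stale(item2)]; r5 [ready(item2) -> hot(item2)]. New: stale(item2), hot(item2).
Round 4: r8 [hot(item2) -> locked(item2)]. New: locked(item2).

active(item2), blue(item2), has_feathers(item2), hot(item2), large(item2), locked(item2), mammal(item2), open(item2), ready(item2), red(item2), stale(item2), swims(item2), valid(item2), visible(item2), wooden(item2)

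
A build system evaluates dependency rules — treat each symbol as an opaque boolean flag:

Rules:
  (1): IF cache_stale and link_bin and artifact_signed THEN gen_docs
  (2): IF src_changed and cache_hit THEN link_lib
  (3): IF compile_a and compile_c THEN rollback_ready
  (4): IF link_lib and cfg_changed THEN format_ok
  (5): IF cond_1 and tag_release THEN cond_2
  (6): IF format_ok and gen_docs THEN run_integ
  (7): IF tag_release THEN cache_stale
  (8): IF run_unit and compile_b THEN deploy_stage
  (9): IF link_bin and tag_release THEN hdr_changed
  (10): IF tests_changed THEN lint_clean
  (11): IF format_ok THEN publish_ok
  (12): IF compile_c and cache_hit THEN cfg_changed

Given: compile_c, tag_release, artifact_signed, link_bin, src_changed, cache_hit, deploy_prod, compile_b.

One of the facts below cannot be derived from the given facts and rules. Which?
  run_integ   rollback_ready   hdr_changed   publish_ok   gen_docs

rollback_ready

Round 1: (2) [IF src_changed and cache_hit THEN link_lib]; (7) [IF tag_release THEN cache_stale]; (9) [IF link_bin and tag_release THEN hdr_changed]; (12) [IF compile_c and cache_hit THEN cfg_changed]. Adds link_lib, cache_stale, hdr_changed, cfg_changed.
Round 2: (1) [IF cache_stale and link_bin and artifact_signed THEN gen_docs]; (4) [IF link_lib and cfg_changed THEN format_ok]. Adds gen_docs, format_ok.
Round 3: (6) [IF format_ok and gen_docs THEN run_integ]; (11) [IF format_ok THEN publish_ok]. Adds run_integ, publish_ok.
Derived: run_integ (round 3), gen_docs (round 2), hdr_changed (round 1), publish_ok (round 3). rollback_ready never appears in any round.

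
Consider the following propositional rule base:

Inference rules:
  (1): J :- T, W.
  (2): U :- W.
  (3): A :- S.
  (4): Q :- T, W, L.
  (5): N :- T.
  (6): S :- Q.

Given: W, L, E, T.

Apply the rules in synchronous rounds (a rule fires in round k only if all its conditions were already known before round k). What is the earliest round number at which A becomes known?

3

[1] (1) [J :- T, W.]; (2) [U :- W.]; (4) [Q :- T, W, L.]; (5) [N :- T.]. ⇒ new: J, U, Q, N.
[2] (6) [S :- Q.]. ⇒ new: S.
[3] (3) [A :- S.]. ⇒ new: A.
A first appears in round 3.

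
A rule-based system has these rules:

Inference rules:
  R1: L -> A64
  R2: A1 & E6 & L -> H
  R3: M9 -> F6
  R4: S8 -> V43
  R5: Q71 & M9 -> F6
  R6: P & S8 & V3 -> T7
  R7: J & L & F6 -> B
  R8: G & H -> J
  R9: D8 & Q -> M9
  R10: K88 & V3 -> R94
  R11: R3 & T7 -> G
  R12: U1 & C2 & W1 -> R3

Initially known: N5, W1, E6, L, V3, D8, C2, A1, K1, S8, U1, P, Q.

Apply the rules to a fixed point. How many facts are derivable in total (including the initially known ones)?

23

Round 1 — R1, R2, R4, R6, R9, R12, derive A64, H, V43, T7, M9, R3.
Round 2 — R3, R11, derive F6, G.
Round 3 — R8, derive J.
Round 4 — R7, derive B.
Closure: {A1, A64, B, C2, D8, E6, F6, G, H, J, K1, L, M9, N5, P, Q, R3, S8, T7, U1, V3, V43, W1} — 23 facts.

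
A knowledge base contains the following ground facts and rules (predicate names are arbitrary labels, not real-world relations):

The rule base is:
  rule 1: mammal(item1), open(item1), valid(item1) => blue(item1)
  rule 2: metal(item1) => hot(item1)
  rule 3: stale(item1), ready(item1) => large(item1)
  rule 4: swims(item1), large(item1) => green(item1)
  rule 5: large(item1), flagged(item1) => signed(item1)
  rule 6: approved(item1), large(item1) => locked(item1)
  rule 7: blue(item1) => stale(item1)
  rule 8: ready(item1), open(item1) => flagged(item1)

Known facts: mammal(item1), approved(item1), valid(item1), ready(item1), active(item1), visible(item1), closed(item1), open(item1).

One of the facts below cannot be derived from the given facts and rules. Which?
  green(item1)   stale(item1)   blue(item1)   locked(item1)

Round 1 — rule 1, rule 8, derive blue(item1), flagged(item1).
Round 2 — rule 7, derive stale(item1).
Round 3 — rule 3, derive large(item1).
Round 4 — rule 5, rule 6, derive signed(item1), locked(item1).
Derived: stale(item1) (round 2), locked(item1) (round 4), blue(item1) (round 1). green(item1) never appears in any round.

green(item1)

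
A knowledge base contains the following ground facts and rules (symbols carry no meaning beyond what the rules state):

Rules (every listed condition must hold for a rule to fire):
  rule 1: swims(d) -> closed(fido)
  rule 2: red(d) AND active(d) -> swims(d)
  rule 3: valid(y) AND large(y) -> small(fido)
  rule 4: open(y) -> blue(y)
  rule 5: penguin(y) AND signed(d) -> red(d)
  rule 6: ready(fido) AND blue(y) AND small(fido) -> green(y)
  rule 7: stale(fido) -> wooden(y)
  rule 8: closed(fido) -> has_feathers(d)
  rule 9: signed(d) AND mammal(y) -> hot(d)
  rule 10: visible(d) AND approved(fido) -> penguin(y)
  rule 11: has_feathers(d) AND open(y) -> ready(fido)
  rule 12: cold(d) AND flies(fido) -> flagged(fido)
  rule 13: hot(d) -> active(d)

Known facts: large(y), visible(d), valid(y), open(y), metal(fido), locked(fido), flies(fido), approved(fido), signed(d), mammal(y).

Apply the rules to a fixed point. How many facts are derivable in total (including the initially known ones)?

21

Round 1: rule 3 [valid(y) AND large(y) -> small(fido)]; rule 4 [open(y) -> blue(y)]; rule 9 [signed(d) AND mammal(y) -> hot(d)]; rule 10 [visible(d) AND approved(fido) -> penguin(y)]. Adds small(fido), blue(y), hot(d), penguin(y).
Round 2: rule 5 [penguin(y) AND signed(d) -> red(d)]; rule 13 [hot(d) -> active(d)]. Adds red(d), active(d).
Round 3: rule 2 [red(d) AND active(d) -> swims(d)]. Adds swims(d).
Round 4: rule 1 [swims(d) -> closed(fido)]. Adds closed(fido).
Round 5: rule 8 [closed(fido) -> has_feathers(d)]. Adds has_feathers(d).
Round 6: rule 11 [has_feathers(d) AND open(y) -> ready(fido)]. Adds ready(fido).
Round 7: rule 6 [ready(fido) AND blue(y) AND small(fido) -> green(y)]. Adds green(y).
Closure: {active(d), approved(fido), blue(y), closed(fido), flies(fido), green(y), has_feathers(d), hot(d), large(y), locked(fido), mammal(y), metal(fido), open(y), penguin(y), ready(fido), red(d), signed(d), small(fido), swims(d), valid(y), visible(d)} — 21 facts.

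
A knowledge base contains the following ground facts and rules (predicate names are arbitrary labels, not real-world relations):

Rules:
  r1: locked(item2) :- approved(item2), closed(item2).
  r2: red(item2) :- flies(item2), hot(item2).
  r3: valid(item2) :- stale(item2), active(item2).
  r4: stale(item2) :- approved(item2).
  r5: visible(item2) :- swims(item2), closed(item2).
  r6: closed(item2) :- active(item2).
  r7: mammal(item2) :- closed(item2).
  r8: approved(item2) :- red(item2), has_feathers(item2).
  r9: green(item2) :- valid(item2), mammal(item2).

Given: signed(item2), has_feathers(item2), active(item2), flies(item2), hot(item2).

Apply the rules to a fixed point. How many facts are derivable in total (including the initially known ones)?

13

Round 1: r2 [red(item2) :- flies(item2), hot(item2).]; r6 [closed(item2) :- active(item2).]. New: red(item2), closed(item2).
Round 2: r7 [mammal(item2) :- closed(item2).]; r8 [approved(item2) :- red(item2), has_feathers(item2).]. New: mammal(item2), approved(item2).
Round 3: r1 [locked(item2) :- approved(item2), closed(item2).]; r4 [stale(item2) :- approved(item2).]. New: locked(item2), stale(item2).
Round 4: r3 [valid(item2) :- stale(item2), active(item2).]. New: valid(item2).
Round 5: r9 [green(item2) :- valid(item2), mammal(item2).]. New: green(item2).
Closure: {active(item2), approved(item2), closed(item2), flies(item2), green(item2), has_feathers(item2), hot(item2), locked(item2), mammal(item2), red(item2), signed(item2), stale(item2), valid(item2)} — 13 facts.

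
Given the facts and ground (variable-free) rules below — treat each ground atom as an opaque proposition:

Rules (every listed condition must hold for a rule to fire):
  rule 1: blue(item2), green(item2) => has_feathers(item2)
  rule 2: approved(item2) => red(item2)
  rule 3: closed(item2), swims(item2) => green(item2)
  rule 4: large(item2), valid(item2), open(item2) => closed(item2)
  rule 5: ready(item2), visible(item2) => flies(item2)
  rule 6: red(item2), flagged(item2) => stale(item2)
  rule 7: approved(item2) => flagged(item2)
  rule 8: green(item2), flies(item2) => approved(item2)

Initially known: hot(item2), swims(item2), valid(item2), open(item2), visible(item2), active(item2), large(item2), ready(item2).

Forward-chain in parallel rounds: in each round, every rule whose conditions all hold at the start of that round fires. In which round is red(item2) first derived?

Round 1 fires rule 4, rule 5, giving closed(item2), flies(item2).
Round 2 fires rule 3, giving green(item2).
Round 3 fires rule 8, giving approved(item2).
Round 4 fires rule 2, rule 7, giving red(item2), flagged(item2).
red(item2) first appears in round 4.

4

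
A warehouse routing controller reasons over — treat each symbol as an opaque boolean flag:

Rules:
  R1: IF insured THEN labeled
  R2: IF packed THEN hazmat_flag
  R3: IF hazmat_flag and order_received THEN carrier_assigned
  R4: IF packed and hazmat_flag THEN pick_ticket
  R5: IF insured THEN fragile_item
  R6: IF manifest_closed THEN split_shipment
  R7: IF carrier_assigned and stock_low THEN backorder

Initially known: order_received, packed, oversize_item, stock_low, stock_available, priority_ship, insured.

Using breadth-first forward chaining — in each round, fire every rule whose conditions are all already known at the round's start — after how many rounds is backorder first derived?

3

[1] R1 [IF insured THEN labeled]; R2 [IF packed THEN hazmat_flag]; R5 [IF insured THEN fragile_item]. ⇒ new: labeled, hazmat_flag, fragile_item.
[2] R3 [IF hazmat_flag and order_received THEN carrier_assigned]; R4 [IF packed and hazmat_flag THEN pick_ticket]. ⇒ new: carrier_assigned, pick_ticket.
[3] R7 [IF carrier_assigned and stock_low THEN backorder]. ⇒ new: backorder.
backorder first appears in round 3.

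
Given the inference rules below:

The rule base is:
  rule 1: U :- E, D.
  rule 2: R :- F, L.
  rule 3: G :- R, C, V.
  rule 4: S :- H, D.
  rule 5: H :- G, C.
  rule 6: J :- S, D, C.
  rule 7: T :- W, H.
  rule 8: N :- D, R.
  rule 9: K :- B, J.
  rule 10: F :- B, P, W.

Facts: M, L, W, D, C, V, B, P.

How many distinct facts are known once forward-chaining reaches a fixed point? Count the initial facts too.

Round 1 fires rule 10, giving F.
Round 2 fires rule 2, giving R.
Round 3 fires rule 3, rule 8, giving G, N.
Round 4 fires rule 5, giving H.
Round 5 fires rule 4, rule 7, giving S, T.
Round 6 fires rule 6, giving J.
Round 7 fires rule 9, giving K.
Closure: {B, C, D, F, G, H, J, K, L, M, N, P, R, S, T, V, W} — 17 facts.

17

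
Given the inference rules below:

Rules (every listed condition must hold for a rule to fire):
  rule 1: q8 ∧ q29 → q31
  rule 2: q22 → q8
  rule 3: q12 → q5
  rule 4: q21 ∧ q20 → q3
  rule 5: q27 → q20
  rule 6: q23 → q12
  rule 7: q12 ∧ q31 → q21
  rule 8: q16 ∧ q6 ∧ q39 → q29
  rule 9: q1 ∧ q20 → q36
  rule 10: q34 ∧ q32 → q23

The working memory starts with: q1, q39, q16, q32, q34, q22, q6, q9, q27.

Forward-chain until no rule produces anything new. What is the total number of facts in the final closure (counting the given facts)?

19

Round 1: rule 2 [q22 → q8]; rule 5 [q27 → q20]; rule 8 [q16 ∧ q6 ∧ q39 → q29]; rule 10 [q34 ∧ q32 → q23]. Adds q8, q20, q29, q23.
Round 2: rule 1 [q8 ∧ q29 → q31]; rule 6 [q23 → q12]; rule 9 [q1 ∧ q20 → q36]. Adds q31, q12, q36.
Round 3: rule 3 [q12 → q5]; rule 7 [q12 ∧ q31 → q21]. Adds q5, q21.
Round 4: rule 4 [q21 ∧ q20 → q3]. Adds q3.
Closure: {q1, q12, q16, q20, q21, q22, q23, q27, q29, q3, q31, q32, q34, q36, q39, q5, q6, q8, q9} — 19 facts.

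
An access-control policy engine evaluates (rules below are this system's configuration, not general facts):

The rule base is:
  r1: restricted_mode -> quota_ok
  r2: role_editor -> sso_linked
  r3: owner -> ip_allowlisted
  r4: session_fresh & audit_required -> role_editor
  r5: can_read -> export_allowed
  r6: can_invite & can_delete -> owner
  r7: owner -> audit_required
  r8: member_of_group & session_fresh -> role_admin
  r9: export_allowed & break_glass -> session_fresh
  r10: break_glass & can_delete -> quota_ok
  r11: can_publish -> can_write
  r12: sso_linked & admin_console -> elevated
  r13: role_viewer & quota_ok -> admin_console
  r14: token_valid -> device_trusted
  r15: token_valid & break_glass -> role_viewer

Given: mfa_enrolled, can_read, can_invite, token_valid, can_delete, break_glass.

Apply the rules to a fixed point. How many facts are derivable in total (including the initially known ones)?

18

Round 1 — r5, r6, r10, r14, r15, derive export_allowed, owner, quota_ok, device_trusted, role_viewer.
Round 2 — r3, r7, r9, r13, derive ip_allowlisted, audit_required, session_fresh, admin_console.
Round 3 — r4, derive role_editor.
Round 4 — r2, derive sso_linked.
Round 5 — r12, derive elevated.
Closure: {admin_console, audit_required, break_glass, can_delete, can_invite, can_read, device_trusted, elevated, export_allowed, ip_allowlisted, mfa_enrolled, owner, quota_ok, role_editor, role_viewer, session_fresh, sso_linked, token_valid} — 18 facts.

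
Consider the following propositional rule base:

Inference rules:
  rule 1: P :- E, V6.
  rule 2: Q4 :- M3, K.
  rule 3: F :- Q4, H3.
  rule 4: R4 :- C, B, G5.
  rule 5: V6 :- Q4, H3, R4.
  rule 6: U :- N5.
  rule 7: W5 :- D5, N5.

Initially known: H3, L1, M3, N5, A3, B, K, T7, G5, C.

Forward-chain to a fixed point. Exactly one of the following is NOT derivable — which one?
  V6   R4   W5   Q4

W5

Round 1 — rule 2, rule 4, rule 6, derive Q4, R4, U.
Round 2 — rule 3, rule 5, derive F, V6.
Derived: R4 (round 1), V6 (round 2), Q4 (round 1). W5 never appears in any round.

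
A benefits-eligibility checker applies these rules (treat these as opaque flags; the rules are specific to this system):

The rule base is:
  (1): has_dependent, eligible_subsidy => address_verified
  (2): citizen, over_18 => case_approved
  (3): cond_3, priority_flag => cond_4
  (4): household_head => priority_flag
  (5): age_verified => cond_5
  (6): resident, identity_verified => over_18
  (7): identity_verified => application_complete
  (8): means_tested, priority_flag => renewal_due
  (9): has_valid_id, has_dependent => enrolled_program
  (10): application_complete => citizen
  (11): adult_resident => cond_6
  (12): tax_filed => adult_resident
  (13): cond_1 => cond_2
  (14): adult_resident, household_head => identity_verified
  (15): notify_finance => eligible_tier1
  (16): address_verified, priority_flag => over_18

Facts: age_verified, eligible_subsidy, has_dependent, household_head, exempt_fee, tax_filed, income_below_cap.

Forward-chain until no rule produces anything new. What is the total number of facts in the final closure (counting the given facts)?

Round 1 — (1), (4), (5), (12), derive address_verified, priority_flag, cond_5, adult_resident.
Round 2 — (11), (14), (16), derive cond_6, identity_verified, over_18.
Round 3 — (7), derive application_complete.
Round 4 — (10), derive citizen.
Round 5 — (2), derive case_approved.
Closure: {address_verified, adult_resident, age_verified, application_complete, case_approved, citizen, cond_5, cond_6, eligible_subsidy, exempt_fee, has_dependent, household_head, identity_verified, income_below_cap, over_18, priority_flag, tax_filed} — 17 facts.

17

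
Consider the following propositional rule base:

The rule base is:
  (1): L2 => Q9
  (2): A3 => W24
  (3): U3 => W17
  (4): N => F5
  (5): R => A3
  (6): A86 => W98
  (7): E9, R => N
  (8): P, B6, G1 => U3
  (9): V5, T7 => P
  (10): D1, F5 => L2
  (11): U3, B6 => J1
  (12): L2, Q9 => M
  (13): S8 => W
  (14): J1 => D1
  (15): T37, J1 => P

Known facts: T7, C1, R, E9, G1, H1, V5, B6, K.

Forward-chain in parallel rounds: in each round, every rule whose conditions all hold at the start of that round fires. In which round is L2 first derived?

Round 1: (5) [R => A3]; (7) [E9, R => N]; (9) [V5, T7 => P]. New: A3, N, P.
Round 2: (2) [A3 => W24]; (4) [N => F5]; (8) [P, B6, G1 => U3]. New: W24, F5, U3.
Round 3: (3) [U3 => W17]; (11) [U3, B6 => J1]. New: W17, J1.
Round 4: (14) [J1 => D1]. New: D1.
Round 5: (10) [D1, F5 => L2]. New: L2.
L2 first appears in round 5.

5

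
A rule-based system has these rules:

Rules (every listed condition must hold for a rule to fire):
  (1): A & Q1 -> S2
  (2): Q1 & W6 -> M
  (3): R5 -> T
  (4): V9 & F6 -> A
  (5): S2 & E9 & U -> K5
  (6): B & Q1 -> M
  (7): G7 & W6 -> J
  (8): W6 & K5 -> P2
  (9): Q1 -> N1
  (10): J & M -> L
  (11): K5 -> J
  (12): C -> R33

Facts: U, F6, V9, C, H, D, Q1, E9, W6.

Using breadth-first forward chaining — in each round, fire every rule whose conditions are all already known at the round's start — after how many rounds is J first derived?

4

Round 1 — (2), (4), (9), (12), derive M, A, N1, R33.
Round 2 — (1), derive S2.
Round 3 — (5), derive K5.
Round 4 — (8), (11), derive P2, J.
J first appears in round 4.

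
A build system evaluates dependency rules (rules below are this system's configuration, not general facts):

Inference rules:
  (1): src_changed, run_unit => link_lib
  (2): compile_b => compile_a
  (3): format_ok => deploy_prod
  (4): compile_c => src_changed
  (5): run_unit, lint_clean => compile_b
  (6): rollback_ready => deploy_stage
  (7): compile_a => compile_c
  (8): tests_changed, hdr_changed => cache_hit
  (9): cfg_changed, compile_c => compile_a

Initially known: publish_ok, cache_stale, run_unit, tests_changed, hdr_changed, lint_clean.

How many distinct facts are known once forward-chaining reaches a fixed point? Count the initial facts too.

12

Round 1: (5) [run_unit, lint_clean => compile_b]; (8) [tests_changed, hdr_changed => cache_hit]. New: compile_b, cache_hit.
Round 2: (2) [compile_b => compile_a]. New: compile_a.
Round 3: (7) [compile_a => compile_c]. New: compile_c.
Round 4: (4) [compile_c => src_changed]. New: src_changed.
Round 5: (1) [src_changed, run_unit => link_lib]. New: link_lib.
Closure: {cache_hit, cache_stale, compile_a, compile_b, compile_c, hdr_changed, link_lib, lint_clean, publish_ok, run_unit, src_changed, tests_changed} — 12 facts.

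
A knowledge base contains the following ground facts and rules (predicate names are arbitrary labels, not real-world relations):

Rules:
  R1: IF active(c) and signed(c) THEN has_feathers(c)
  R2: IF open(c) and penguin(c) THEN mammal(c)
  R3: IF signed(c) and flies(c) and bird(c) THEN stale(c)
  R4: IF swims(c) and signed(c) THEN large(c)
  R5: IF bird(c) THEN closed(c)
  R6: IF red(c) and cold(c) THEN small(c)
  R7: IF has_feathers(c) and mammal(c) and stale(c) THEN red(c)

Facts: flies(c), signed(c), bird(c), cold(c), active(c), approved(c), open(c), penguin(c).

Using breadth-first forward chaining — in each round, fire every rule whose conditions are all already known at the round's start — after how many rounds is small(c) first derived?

3

Round 1: R1 [IF active(c) and signed(c) THEN has_feathers(c)]; R2 [IF open(c) and penguin(c) THEN mammal(c)]; R3 [IF signed(c) and flies(c) and bird(c) THEN stale(c)]; R5 [IF bird(c) THEN closed(c)]. New: has_feathers(c), mammal(c), stale(c), closed(c).
Round 2: R7 [IF has_feathers(c) and mammal(c) and stale(c) THEN red(c)]. New: red(c).
Round 3: R6 [IF red(c) and cold(c) THEN small(c)]. New: small(c).
small(c) first appears in round 3.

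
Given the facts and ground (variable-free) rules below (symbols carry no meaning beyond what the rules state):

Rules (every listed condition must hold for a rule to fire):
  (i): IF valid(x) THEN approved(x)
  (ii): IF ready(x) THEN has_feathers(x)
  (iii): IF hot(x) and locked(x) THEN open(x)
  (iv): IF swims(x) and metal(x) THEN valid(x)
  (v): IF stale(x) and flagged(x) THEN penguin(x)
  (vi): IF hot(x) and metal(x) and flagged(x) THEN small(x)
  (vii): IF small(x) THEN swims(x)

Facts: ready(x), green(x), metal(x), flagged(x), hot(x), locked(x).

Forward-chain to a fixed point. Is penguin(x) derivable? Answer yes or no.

Round 1: (ii) [IF ready(x) THEN has_feathers(x)]; (iii) [IF hot(x) and locked(x) THEN open(x)]; (vi) [IF hot(x) and metal(x) and flagged(x) THEN small(x)]. Adds has_feathers(x), open(x), small(x).
Round 2: (vii) [IF small(x) THEN swims(x)]. Adds swims(x).
Round 3: (iv) [IF swims(x) and metal(x) THEN valid(x)]. Adds valid(x).
Round 4: (i) [IF valid(x) THEN approved(x)]. Adds approved(x).
Fixed point reached. penguin(x) is concluded only by (v); (v) needs stale(x) (never derived).

no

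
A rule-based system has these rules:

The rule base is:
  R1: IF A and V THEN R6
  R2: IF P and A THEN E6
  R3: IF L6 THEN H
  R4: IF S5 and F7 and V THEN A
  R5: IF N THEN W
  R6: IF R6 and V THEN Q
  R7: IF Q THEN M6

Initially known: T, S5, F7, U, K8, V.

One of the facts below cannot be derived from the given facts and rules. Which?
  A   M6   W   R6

Round 1: R4 [IF S5 and F7 and V THEN A]. Adds A.
Round 2: R1 [IF A and V THEN R6]. Adds R6.
Round 3: R6 [IF R6 and V THEN Q]. Adds Q.
Round 4: R7 [IF Q THEN M6]. Adds M6.
Derived: M6 (round 4), R6 (round 2), A (round 1). W never appears in any round.

W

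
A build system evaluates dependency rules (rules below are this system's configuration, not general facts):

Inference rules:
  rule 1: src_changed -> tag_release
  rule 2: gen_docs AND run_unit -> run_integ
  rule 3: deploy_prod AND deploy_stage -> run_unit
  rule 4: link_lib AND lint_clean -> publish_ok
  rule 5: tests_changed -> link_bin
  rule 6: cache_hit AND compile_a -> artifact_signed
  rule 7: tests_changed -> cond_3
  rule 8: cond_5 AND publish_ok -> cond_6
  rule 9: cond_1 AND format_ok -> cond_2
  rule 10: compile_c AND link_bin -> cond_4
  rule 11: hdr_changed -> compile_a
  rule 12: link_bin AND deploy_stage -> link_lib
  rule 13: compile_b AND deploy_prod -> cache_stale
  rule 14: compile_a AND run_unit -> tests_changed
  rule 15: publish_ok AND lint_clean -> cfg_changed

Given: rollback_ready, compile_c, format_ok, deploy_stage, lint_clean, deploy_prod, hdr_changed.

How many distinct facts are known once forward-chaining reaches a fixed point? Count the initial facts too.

16

[1] rule 3 [deploy_prod AND deploy_stage -> run_unit]; rule 11 [hdr_changed -> compile_a]. ⇒ new: run_unit, compile_a.
[2] rule 14 [compile_a AND run_unit -> tests_changed]. ⇒ new: tests_changed.
[3] rule 5 [tests_changed -> link_bin]; rule 7 [tests_changed -> cond_3]. ⇒ new: link_bin, cond_3.
[4] rule 10 [compile_c AND link_bin -> cond_4]; rule 12 [link_bin AND deploy_stage -> link_lib]. ⇒ new: cond_4, link_lib.
[5] rule 4 [link_lib AND lint_clean -> publish_ok]. ⇒ new: publish_ok.
[6] rule 15 [publish_ok AND lint_clean -> cfg_changed]. ⇒ new: cfg_changed.
Closure: {cfg_changed, compile_a, compile_c, cond_3, cond_4, deploy_prod, deploy_stage, format_ok, hdr_changed, link_bin, link_lib, lint_clean, publish_ok, rollback_ready, run_unit, tests_changed} — 16 facts.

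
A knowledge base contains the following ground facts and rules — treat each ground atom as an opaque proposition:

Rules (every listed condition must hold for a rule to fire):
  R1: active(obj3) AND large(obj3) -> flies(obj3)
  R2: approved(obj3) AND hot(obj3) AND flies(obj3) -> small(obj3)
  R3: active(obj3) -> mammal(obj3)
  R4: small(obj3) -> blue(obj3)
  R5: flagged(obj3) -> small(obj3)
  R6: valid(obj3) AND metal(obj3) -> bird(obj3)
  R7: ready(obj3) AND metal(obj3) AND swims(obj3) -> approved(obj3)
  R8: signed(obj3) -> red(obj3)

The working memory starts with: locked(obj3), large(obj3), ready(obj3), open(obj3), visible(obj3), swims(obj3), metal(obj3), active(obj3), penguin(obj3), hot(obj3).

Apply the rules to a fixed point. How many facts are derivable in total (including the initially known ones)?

Round 1: R1 [active(obj3) AND large(obj3) -> flies(obj3)]; R3 [active(obj3) -> mammal(obj3)]; R7 [ready(obj3) AND metal(obj3) AND swims(obj3) -> approved(obj3)]. Adds flies(obj3), mammal(obj3), approved(obj3).
Round 2: R2 [approved(obj3) AND hot(obj3) AND flies(obj3) -> small(obj3)]. Adds small(obj3).
Round 3: R4 [small(obj3) -> blue(obj3)]. Adds blue(obj3).
Closure: {active(obj3), approved(obj3), blue(obj3), flies(obj3), hot(obj3), large(obj3), locked(obj3), mammal(obj3), metal(obj3), open(obj3), penguin(obj3), ready(obj3), small(obj3), swims(obj3), visible(obj3)} — 15 facts.

15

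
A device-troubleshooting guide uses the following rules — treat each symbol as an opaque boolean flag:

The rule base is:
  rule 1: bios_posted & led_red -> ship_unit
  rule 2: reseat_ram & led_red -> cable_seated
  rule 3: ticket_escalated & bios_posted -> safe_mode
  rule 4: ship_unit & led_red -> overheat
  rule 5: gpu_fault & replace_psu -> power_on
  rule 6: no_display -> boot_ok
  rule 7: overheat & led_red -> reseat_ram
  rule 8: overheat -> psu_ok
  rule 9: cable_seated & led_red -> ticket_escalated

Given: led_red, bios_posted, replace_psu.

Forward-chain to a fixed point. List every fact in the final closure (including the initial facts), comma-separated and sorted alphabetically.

[1] rule 1 [bios_posted & led_red -> ship_unit]. ⇒ new: ship_unit.
[2] rule 4 [ship_unit & led_red -> overheat]. ⇒ new: overheat.
[3] rule 7 [overheat & led_red -> reseat_ram]; rule 8 [overheat -> psu_ok]. ⇒ new: reseat_ram, psu_ok.
[4] rule 2 [reseat_ram & led_red -> cable_seated]. ⇒ new: cable_seated.
[5] rule 9 [cable_seated & led_red -> ticket_escalated]. ⇒ new: ticket_escalated.
[6] rule 3 [ticket_escalated & bios_posted -> safe_mode]. ⇒ new: safe_mode.

bios_posted, cable_seated, led_red, overheat, psu_ok, replace_psu, reseat_ram, safe_mode, ship_unit, ticket_escalated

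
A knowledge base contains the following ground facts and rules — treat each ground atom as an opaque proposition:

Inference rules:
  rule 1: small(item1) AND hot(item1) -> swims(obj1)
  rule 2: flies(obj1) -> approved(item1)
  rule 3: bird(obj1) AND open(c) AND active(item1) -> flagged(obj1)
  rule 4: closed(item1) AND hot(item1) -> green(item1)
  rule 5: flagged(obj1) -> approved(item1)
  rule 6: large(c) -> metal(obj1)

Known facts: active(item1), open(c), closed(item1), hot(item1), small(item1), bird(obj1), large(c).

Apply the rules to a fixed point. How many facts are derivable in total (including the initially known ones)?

[1] rule 1 [small(item1) AND hot(item1) -> swims(obj1)]; rule 3 [bird(obj1) AND open(c) AND active(item1) -> flagged(obj1)]; rule 4 [closed(item1) AND hot(item1) -> green(item1)]; rule 6 [large(c) -> metal(obj1)]. ⇒ new: swims(obj1), flagged(obj1), green(item1), metal(obj1).
[2] rule 5 [flagged(obj1) -> approved(item1)]. ⇒ new: approved(item1).
Closure: {active(item1), approved(item1), bird(obj1), closed(item1), flagged(obj1), green(item1), hot(item1), large(c), metal(obj1), open(c), small(item1), swims(obj1)} — 12 facts.

12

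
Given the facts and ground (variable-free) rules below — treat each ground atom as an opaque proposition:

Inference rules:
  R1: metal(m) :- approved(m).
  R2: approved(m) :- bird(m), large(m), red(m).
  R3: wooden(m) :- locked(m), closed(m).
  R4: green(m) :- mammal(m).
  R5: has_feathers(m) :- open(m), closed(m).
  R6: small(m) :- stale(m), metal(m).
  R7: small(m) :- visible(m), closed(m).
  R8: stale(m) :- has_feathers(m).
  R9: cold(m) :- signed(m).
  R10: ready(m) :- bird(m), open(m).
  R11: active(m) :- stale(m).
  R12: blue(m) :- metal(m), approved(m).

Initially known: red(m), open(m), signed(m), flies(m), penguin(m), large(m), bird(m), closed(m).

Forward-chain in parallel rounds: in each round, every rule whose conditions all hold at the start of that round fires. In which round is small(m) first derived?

[1] R2 [approved(m) :- bird(m), large(m), red(m).]; R5 [has_feathers(m) :- open(m), closed(m).]; R9 [cold(m) :- signed(m).]; R10 [ready(m) :- bird(m), open(m).]. ⇒ new: approved(m), has_feathers(m), cold(m), ready(m).
[2] R1 [metal(m) :- approved(m).]; R8 [stale(m) :- has_feathers(m).]. ⇒ new: metal(m), stale(m).
[3] R6 [small(m) :- stale(m), metal(m).]; R11 [active(m) :- stale(m).]; R12 [blue(m) :- metal(m), approved(m).]. ⇒ new: small(m), active(m), blue(m).
small(m) first appears in round 3.

3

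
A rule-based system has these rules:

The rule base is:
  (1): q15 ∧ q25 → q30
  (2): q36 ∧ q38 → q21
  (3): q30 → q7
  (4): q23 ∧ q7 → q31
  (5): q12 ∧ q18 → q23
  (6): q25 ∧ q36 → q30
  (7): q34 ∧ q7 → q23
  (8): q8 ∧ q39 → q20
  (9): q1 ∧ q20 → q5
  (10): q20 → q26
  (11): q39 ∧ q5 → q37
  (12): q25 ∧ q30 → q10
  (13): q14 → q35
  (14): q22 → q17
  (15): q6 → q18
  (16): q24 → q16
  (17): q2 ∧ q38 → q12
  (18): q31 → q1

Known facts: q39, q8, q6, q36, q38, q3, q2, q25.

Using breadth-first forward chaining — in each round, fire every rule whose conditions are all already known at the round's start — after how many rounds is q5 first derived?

5

[1] (2) [q36 ∧ q38 → q21]; (6) [q25 ∧ q36 → q30]; (8) [q8 ∧ q39 → q20]; (15) [q6 → q18]; (17) [q2 ∧ q38 → q12]. ⇒ new: q21, q30, q20, q18, q12.
[2] (3) [q30 → q7]; (5) [q12 ∧ q18 → q23]; (10) [q20 → q26]; (12) [q25 ∧ q30 → q10]. ⇒ new: q7, q23, q26, q10.
[3] (4) [q23 ∧ q7 → q31]. ⇒ new: q31.
[4] (18) [q31 → q1]. ⇒ new: q1.
[5] (9) [q1 ∧ q20 → q5]. ⇒ new: q5.
q5 first appears in round 5.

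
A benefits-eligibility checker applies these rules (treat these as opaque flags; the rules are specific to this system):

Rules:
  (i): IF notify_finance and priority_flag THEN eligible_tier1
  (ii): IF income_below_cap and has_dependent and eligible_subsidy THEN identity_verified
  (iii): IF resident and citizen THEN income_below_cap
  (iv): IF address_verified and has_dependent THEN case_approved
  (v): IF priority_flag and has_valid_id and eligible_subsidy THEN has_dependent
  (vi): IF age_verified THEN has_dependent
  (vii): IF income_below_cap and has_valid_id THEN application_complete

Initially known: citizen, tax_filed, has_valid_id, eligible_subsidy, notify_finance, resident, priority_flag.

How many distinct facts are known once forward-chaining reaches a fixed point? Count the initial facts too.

12

Round 1 fires (i), (iii), (v), giving eligible_tier1, income_below_cap, has_dependent.
Round 2 fires (ii), (vii), giving identity_verified, application_complete.
Closure: {application_complete, citizen, eligible_subsidy, eligible_tier1, has_dependent, has_valid_id, identity_verified, income_below_cap, notify_finance, priority_flag, resident, tax_filed} — 12 facts.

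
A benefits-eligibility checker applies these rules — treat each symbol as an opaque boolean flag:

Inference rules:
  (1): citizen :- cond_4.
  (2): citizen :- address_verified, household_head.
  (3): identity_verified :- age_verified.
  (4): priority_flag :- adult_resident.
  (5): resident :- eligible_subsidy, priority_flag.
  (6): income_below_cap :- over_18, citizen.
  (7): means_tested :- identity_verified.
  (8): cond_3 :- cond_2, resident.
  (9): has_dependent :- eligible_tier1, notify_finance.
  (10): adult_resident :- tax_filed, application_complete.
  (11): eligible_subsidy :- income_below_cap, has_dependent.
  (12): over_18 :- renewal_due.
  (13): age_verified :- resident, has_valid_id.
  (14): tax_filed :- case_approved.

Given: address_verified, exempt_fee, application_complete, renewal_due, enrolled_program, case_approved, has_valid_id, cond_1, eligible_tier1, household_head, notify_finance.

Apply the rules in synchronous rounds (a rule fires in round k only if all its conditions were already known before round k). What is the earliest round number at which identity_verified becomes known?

Round 1 — (2), (9), (12), (14), derive citizen, has_dependent, over_18, tax_filed.
Round 2 — (6), (10), derive income_below_cap, adult_resident.
Round 3 — (4), (11), derive priority_flag, eligible_subsidy.
Round 4 — (5), derive resident.
Round 5 — (13), derive age_verified.
Round 6 — (3), derive identity_verified.
identity_verified first appears in round 6.

6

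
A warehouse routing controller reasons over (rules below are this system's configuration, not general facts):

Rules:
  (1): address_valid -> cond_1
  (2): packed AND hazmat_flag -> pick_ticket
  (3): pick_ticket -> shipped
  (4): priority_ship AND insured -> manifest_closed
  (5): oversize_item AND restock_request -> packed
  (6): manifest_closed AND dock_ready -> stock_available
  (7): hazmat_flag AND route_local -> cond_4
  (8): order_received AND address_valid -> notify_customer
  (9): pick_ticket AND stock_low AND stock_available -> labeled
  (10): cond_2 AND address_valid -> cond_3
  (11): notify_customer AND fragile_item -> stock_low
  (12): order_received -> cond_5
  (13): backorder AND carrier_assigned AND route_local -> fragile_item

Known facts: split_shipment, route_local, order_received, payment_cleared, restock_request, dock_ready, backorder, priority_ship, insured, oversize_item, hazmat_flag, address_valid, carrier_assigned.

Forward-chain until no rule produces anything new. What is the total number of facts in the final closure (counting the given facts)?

25

Round 1: (1) [address_valid -> cond_1]; (4) [priority_ship AND insured -> manifest_closed]; (5) [oversize_item AND restock_request -> packed]; (7) [hazmat_flag AND route_local -> cond_4]; (8) [order_received AND address_valid -> notify_customer]; (12) [order_received -> cond_5]; (13) [backorder AND carrier_assigned AND route_local -> fragile_item]. Adds cond_1, manifest_closed, packed, cond_4, notify_customer, cond_5, fragile_item.
Round 2: (2) [packed AND hazmat_flag -> pick_ticket]; (6) [manifest_closed AND dock_ready -> stock_available]; (11) [notify_customer AND fragile_item -> stock_low]. Adds pick_ticket, stock_available, stock_low.
Round 3: (3) [pick_ticket -> shipped]; (9) [pick_ticket AND stock_low AND stock_available -> labeled]. Adds shipped, labeled.
Closure: {address_valid, backorder, carrier_assigned, cond_1, cond_4, cond_5, dock_ready, fragile_item, hazmat_flag, insured, labeled, manifest_closed, notify_customer, order_received, oversize_item, packed, payment_cleared, pick_ticket, priority_ship, restock_request, route_local, shipped, split_shipment, stock_available, stock_low} — 25 facts.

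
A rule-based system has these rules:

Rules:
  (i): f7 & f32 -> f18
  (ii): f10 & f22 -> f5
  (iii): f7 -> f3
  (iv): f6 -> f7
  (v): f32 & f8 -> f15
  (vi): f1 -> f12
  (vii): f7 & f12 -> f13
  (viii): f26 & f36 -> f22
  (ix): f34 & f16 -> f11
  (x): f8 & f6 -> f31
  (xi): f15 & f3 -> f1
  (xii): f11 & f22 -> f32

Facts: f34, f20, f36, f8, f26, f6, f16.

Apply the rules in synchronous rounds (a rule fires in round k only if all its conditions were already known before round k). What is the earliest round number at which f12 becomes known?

Round 1 — (iv), (viii), (ix), (x), derive f7, f22, f11, f31.
Round 2 — (iii), (xii), derive f3, f32.
Round 3 — (i), (v), derive f18, f15.
Round 4 — (xi), derive f1.
Round 5 — (vi), derive f12.
f12 first appears in round 5.

5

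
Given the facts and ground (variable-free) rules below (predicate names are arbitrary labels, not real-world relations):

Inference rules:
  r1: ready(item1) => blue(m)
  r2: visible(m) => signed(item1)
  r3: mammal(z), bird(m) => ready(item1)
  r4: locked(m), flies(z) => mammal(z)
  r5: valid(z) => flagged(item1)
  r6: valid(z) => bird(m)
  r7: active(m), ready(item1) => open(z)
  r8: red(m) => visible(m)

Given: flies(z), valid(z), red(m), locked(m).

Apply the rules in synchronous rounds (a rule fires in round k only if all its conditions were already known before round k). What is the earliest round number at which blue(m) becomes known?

3

Round 1: r4 [locked(m), flies(z) => mammal(z)]; r5 [valid(z) => flagged(item1)]; r6 [valid(z) => bird(m)]; r8 [red(m) => visible(m)]. New: mammal(z), flagged(item1), bird(m), visible(m).
Round 2: r2 [visible(m) => signed(item1)]; r3 [mammal(z), bird(m) => ready(item1)]. New: signed(item1), ready(item1).
Round 3: r1 [ready(item1) => blue(m)]. New: blue(m).
blue(m) first appears in round 3.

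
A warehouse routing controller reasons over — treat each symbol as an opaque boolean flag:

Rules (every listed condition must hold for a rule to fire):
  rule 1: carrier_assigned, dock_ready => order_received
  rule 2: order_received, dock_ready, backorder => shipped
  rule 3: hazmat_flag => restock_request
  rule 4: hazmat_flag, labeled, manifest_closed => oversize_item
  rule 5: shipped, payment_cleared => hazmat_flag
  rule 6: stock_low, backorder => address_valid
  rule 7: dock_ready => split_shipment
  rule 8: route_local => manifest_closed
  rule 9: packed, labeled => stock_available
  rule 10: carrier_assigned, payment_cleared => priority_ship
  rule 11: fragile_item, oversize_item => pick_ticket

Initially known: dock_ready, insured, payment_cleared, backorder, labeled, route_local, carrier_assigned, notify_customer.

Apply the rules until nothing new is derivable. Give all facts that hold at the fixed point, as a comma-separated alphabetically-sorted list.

backorder, carrier_assigned, dock_ready, hazmat_flag, insured, labeled, manifest_closed, notify_customer, order_received, oversize_item, payment_cleared, priority_ship, restock_request, route_local, shipped, split_shipment

Round 1 fires rule 1, rule 7, rule 8, rule 10, giving order_received, split_shipment, manifest_closed, priority_ship.
Round 2 fires rule 2, giving shipped.
Round 3 fires rule 5, giving hazmat_flag.
Round 4 fires rule 3, rule 4, giving restock_request, oversize_item.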